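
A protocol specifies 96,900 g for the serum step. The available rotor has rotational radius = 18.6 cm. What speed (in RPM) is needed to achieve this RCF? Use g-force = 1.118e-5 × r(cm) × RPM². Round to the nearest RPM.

21587 RPM

96,900 = 1.118 × 10⁻⁵ × 18.6 × N²
N² = 96,900 / (20.7948 × 10⁻⁵) = 465,981,880
N ≈ √465,981,880 ≈ 21,586.6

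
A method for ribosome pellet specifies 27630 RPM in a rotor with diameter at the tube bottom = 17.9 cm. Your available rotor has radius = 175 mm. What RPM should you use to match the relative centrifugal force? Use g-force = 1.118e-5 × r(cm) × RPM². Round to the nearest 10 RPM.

≈ 19760 RPM

Original rotor: r = 17.9 / 2 = 8.95 cm
RCF_original = 1.118 × 10⁻⁵ × 8.95 × (27630)² = 1.118 × 10⁻⁵ × 8.95 × 763,416,900 ≈ 76,388.3 × g
Your rotor: r = 175 mm = 17.5 cm
76,388.3 = 1.118 × 10⁻⁵ × 17.5 × N²
N² = 76,388.3 / (19.565 × 10⁻⁵) = 390,433,427
N ≈ √390,433,427 ≈ 19,759.4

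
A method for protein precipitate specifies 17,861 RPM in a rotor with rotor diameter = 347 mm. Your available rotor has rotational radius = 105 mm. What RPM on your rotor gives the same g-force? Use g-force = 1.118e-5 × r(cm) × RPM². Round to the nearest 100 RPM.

≈ 23000 RPM

Original rotor: r = 347 mm / 2 = 173.5 mm = 17.35 cm
RCF = 1.118 × 10⁻⁵ × r × N²
RCF_original = 1.118 × 10⁻⁵ × 17.35 × (17861)² = 1.118 × 10⁻⁵ × 17.35 × 319,015,321 ≈ 61,880.4 × g
Your rotor: r = 105 mm = 10.5 cm
61,880.4 = 1.118 × 10⁻⁵ × 10.5 × N²
N² = 61,880.4 / (11.739 × 10⁻⁵) = 527,135,190
N ≈ √527,135,190 ≈ 22,959.4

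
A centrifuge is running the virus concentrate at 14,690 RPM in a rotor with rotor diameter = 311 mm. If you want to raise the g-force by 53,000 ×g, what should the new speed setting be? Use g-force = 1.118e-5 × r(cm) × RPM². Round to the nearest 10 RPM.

N₂ ≈ 22820 RPM

r = 311 mm / 2 = 155.5 mm = 15.55 cm
Current RCF = 1.118 × 10⁻⁵ × 15.55 × (14690)² = 1.118 × 10⁻⁵ × 15.55 × 215,796,100 ≈ 37,515.9 × g
Target RCF = 37,515.9 + 53,000 = 90,515.9 × g
N² = 90,515.9 / (17.3849 × 10⁻⁵) = 520,658,157
N ≈ √520,658,157 ≈ 22,817.9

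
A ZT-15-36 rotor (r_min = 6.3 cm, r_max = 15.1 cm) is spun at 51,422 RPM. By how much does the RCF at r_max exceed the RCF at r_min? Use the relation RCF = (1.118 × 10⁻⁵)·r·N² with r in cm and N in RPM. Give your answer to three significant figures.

ΔRCF = 1.118 × 10⁻⁵ × (r_max − r_min) × N² = 1.118 × 10⁻⁵ × 8.8 × 2,644,222,084 ≈ 260,149.1

260000 x g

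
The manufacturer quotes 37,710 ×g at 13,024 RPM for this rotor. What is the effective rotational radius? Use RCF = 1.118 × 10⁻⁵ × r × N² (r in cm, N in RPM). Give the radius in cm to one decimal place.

r ≈ 19.9 cm

37710 = 1.118 × 10⁻⁵ × r × (13024)²
r = 37710 / (1.118 × 10⁻⁵ × 169,624,576) = 37710 / 1896.403 ≈ 19.885 cm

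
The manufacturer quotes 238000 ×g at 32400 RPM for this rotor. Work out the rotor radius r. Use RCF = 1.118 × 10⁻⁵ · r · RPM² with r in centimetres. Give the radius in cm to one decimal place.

≈ 20.3 cm

238000 = 1.118 × 10⁻⁵ × r × (32400)²
r = 238000 / (1.118 × 10⁻⁵ × 1,049,760,000) = 238000 / 11736.32 ≈ 20.279 cm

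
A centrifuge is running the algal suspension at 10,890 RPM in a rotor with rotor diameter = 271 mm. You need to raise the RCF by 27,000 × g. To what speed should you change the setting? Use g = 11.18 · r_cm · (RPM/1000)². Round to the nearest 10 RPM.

N₂ ≈ 17230 RPM

r = 271 mm / 2 = 135.5 mm = 13.55 cm
Current RCF = 11.18 × 13.55 × (10.89)² = 11.18 × 13.55 × 118.5921 ≈ 17,965.4 × g
Target RCF = 17,965.4 + 27,000 = 44,965.4 × g
(N/1000)² = 44,965.4 / 151.489 = 296.8229
N = 1000 × √296.8229 ≈ 17,228.5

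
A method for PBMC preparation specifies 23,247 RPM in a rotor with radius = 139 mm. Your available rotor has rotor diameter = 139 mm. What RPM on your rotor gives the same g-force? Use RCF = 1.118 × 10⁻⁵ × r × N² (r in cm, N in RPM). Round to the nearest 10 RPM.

≈ 32880 RPM

Original rotor: r = 139 mm = 13.9 cm
RCF = 1.118 × 10⁻⁵ × r × N²
RCF_original = 1.118 × 10⁻⁵ × 13.9 × (23247)² = 1.118 × 10⁻⁵ × 13.9 × 540,423,009 ≈ 83,982.8 × g
Your rotor: r = 139 mm / 2 = 69.5 mm = 6.95 cm
83,982.8 = 1.118 × 10⁻⁵ × 6.95 × N²
N² = 83,982.8 / (7.7701 × 10⁻⁵) = 1,080,845,806
N ≈ √1,080,845,806 ≈ 32,876.2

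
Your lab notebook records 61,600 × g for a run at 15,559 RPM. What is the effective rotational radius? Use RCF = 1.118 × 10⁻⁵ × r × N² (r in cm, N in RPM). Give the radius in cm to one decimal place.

r ≈ 22.8 cm

61600 = 1.118 × 10⁻⁵ × r × (15559)²
r = 61600 / (1.118 × 10⁻⁵ × 242,082,481) = 61600 / 2706.482 ≈ 22.760 cm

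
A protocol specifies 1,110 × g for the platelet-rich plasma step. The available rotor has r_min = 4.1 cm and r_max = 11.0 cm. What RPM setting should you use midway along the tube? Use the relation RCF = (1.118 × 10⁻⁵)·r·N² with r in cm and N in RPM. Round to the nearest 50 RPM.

3650 RPM

r_avg = (4.1 + 11.0) / 2 = 7.55 cm
RCF = 1.118 × 10⁻⁵ × r × N²
1,110 = 1.118 × 10⁻⁵ × 7.55 × N²
N² = 1,110 / (8.4409 × 10⁻⁵) = 13,150,256
N ≈ √13,150,256 ≈ 3,626.3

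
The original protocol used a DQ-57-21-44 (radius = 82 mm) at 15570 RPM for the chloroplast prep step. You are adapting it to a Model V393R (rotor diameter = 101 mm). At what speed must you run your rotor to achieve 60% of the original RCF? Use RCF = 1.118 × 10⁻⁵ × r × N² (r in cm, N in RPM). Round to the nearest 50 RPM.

15350 RPM

Original rotor: r = 82 mm = 8.2 cm
RCF_original = 1.118 × 10⁻⁵ × 8.2 × (15570)² = 1.118 × 10⁻⁵ × 8.2 × 242,424,900 ≈ 22,224.5 × g
Target RCF = 0.6 × 22,224.5 ≈ 13,334.7 × g
Your rotor: r = 101 mm / 2 = 50.5 mm = 5.05 cm
13,334.7 = 1.118 × 10⁻⁵ × 5.05 × N²
N² = 13,334.7 / (5.6459 × 10⁻⁵) = 236,183,779
N ≈ √236,183,779 ≈ 15,368.3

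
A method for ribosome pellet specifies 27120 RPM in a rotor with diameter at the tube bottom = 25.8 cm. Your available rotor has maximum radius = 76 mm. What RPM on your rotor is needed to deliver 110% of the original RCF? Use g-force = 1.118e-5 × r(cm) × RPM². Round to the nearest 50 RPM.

37050 RPM

Original rotor: r = 25.8 / 2 = 12.9 cm
RCF_original = 1.118 × 10⁻⁵ × 12.9 × (27120)² = 1.118 × 10⁻⁵ × 12.9 × 735,494,400 ≈ 106,074.5 × g
Target RCF = 1.1 × 106,074.5 ≈ 116,682 × g
Your rotor: r = 76 mm = 7.6 cm
116,682 = 1.118 × 10⁻⁵ × 7.6 × N²
N² = 116,682 / (8.4968 × 10⁻⁵) = 1,373,246,399
N ≈ √1,373,246,399 ≈ 37,057.3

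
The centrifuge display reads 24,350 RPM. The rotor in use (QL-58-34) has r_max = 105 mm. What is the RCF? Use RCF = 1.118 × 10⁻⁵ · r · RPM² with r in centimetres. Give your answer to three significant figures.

RCF ≈ 69600 × g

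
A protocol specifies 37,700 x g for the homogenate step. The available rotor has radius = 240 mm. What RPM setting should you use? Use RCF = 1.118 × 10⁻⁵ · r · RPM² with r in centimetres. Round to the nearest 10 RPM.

N ≈ 11850 RPM

r = 240 mm = 24.0 cm
37,700 = 1.118 × 10⁻⁵ × 24 × N²
N² = 37,700 / (26.832 × 10⁻⁵) = 140,503,876
N ≈ √140,503,876 ≈ 11,853.4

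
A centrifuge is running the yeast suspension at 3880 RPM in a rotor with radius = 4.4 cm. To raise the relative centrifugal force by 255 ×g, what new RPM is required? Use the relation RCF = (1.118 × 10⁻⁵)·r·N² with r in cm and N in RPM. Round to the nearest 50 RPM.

≈ 4500 RPM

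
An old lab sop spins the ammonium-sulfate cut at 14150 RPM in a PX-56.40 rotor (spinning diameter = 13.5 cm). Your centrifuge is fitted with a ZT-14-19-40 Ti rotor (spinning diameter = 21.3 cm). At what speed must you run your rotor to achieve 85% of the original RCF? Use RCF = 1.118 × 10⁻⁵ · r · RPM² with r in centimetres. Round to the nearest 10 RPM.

10390 RPM

Original rotor: r = 13.5 / 2 = 6.75 cm
RCF = 1.118 × 10⁻⁵ × r × N²
RCF_original = 1.118 × 10⁻⁵ × 6.75 × (14150)² = 1.118 × 10⁻⁵ × 6.75 × 200,222,500 ≈ 15,109.8 × g
Target RCF = 0.85 × 15,109.8 ≈ 12,843.3 × g
Your rotor: r = 21.3 / 2 = 10.65 cm
12,843.3 = 1.118 × 10⁻⁵ × 10.65 × N²
N² = 12,843.3 / (11.9067 × 10⁻⁵) = 107,866,159
N ≈ √107,866,159 ≈ 10,385.9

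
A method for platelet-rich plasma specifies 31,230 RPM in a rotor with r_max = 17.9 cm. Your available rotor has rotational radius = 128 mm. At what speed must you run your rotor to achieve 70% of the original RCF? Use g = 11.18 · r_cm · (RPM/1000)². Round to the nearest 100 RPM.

RCF_original = 11.18 × 17.9 × (31.23)² = 11.18 × 17.9 × 975.3129 ≈ 195,181.6 × g
Target RCF = 0.7 × 195,181.6 ≈ 136,627.1 × g
Your rotor: r = 128 mm = 12.8 cm
136,627.1 = 11.18 × 12.8 × (N/1000)²
(N/1000)² = 136,627.1 / 143.104 = 954.7399
N = 1000 × √954.7399 ≈ 30,898.9

30900 RPM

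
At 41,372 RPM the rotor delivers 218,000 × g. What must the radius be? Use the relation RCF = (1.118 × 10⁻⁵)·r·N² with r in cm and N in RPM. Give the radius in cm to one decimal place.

RCF = 1.118 × 10⁻⁵ × r × N²
218000 = 1.118 × 10⁻⁵ × r × (41372)²
r = 218000 / (1.118 × 10⁻⁵ × 1,711,642,384) = 218000 / 19136.16 ≈ 11.392 cm

≈ 11.4 cm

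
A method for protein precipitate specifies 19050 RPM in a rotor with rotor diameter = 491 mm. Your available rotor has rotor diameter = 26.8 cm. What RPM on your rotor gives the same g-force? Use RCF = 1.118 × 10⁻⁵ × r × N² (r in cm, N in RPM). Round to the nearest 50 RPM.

≈ 25800 RPM

Original rotor: r = 491 mm / 2 = 245.5 mm = 24.55 cm
RCF = 1.118 × 10⁻⁵ × r × N²
RCF_original = 1.118 × 10⁻⁵ × 24.55 × (19050)² = 1.118 × 10⁻⁵ × 24.55 × 362,902,500 ≈ 99,605.5 × g
Your rotor: r = 26.8 / 2 = 13.4 cm
99,605.5 = 1.118 × 10⁻⁵ × 13.4 × N²
N² = 99,605.5 / (14.9812 × 10⁻⁵) = 664,869,970
N ≈ √664,869,970 ≈ 25,785.1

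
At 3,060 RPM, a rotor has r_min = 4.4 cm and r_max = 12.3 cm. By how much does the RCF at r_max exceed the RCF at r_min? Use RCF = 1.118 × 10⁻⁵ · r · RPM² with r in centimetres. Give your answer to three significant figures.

827 g

ΔRCF = 1.118 × 10⁻⁵ × (r_max − r_min) × N² = 1.118 × 10⁻⁵ × 7.9 × 9,363,600 ≈ 827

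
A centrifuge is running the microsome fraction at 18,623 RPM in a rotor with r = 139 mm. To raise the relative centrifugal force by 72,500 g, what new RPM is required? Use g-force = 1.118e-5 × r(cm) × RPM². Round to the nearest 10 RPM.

r = 139 mm = 13.9 cm
Current RCF = 1.118 × 10⁻⁵ × 13.9 × (18623)² = 1.118 × 10⁻⁵ × 13.9 × 346,816,129 ≈ 53,895.9 × g
Target RCF = 53,895.9 + 72,500 = 126,395.9 × g
N² = 126,395.9 / (15.5402 × 10⁻⁵) = 813,347,962
N ≈ √813,347,962 ≈ 28,519.3

N₂ ≈ 28520 RPM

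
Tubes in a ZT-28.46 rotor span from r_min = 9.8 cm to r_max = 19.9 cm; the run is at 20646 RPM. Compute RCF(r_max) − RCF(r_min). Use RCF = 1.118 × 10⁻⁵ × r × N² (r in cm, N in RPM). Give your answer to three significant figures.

≈ 48100 g

RCF_max = 1.118 × 10⁻⁵ × 19.9 × (20646)² = 1.118 × 10⁻⁵ × 19.9 × 426,257,316 ≈ 94,834.6 × g
RCF_min = 1.118 × 10⁻⁵ × 9.8 × (20646)² = 1.118 × 10⁻⁵ × 9.8 × 426,257,316 ≈ 46,702.5 × g
ΔRCF = 94,834.6 − 46,702.5 = 48,132.1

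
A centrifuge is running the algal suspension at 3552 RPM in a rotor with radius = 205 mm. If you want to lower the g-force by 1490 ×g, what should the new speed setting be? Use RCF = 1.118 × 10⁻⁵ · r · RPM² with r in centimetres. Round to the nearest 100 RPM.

r = 205 mm = 20.5 cm
Current RCF = 1.118 × 10⁻⁵ × 20.5 × (3552)² = 1.118 × 10⁻⁵ × 20.5 × 12,616,704 ≈ 2,891.6 × g
Target RCF = 2,891.6 − 1,490 = 1,401.6 × g
N² = 1,401.6 / (22.919 × 10⁻⁵) = 6,115,450
N ≈ √6,115,450 ≈ 2,472.9

2500 RPM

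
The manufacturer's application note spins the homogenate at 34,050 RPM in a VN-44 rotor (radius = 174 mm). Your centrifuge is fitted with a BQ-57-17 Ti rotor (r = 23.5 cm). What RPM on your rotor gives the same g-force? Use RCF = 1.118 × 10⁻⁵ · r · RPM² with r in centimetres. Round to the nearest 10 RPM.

29300 RPM

Original rotor: r = 174 mm = 17.4 cm
RCF_original = 1.118 × 10⁻⁵ × 17.4 × (34050)² = 1.118 × 10⁻⁵ × 17.4 × 1,159,402,500 ≈ 225,540.9 × g
225,540.9 = 1.118 × 10⁻⁵ × 23.5 × N²
N² = 225,540.9 / (26.273 × 10⁻⁵) = 858,451,262
N ≈ √858,451,262 ≈ 29,299.3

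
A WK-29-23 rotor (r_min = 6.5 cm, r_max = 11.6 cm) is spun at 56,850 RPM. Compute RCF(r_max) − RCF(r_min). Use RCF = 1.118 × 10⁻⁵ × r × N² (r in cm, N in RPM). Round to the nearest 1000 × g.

ΔRCF ≈ 184000 ×g

RCF_max = 1.118 × 10⁻⁵ × 11.6 × (56850)² = 1.118 × 10⁻⁵ × 11.6 × 3,231,922,500 ≈ 419,141.6 × g
RCF_min = 1.118 × 10⁻⁵ × 6.5 × (56850)² = 1.118 × 10⁻⁵ × 6.5 × 3,231,922,500 ≈ 234,863.8 × g
ΔRCF = 419,141.6 − 234,863.8 = 184,277.8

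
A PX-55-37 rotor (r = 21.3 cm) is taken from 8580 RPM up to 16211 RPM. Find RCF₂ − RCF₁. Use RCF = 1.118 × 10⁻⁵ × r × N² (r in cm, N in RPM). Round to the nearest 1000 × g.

≈ 45000 × g

RCF₁ = 1.118 × 10⁻⁵ × 21.3 × (8580)² = 1.118 × 10⁻⁵ × 21.3 × 73,616,400 ≈ 17,530.6 × g
RCF₂ = 1.118 × 10⁻⁵ × 21.3 × (16211)² = 1.118 × 10⁻⁵ × 21.3 × 262,796,521 ≈ 62,580.8 × g
Increase = 62,580.8 − 17,530.6 = 45,050.2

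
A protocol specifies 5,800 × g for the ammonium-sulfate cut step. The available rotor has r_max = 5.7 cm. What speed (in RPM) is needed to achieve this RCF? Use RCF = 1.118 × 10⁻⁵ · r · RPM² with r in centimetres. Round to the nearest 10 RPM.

5,800 = 1.118 × 10⁻⁵ × 5.7 × N²
N² = 5,800 / (6.3726 × 10⁻⁵) = 91,014,656
N ≈ √91,014,656 ≈ 9,540.2

N ≈ 9540 RPM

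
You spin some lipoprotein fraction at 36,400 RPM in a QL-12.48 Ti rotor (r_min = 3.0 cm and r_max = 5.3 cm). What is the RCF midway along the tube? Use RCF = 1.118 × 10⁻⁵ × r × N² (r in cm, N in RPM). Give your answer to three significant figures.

r_avg = (3.0 + 5.3) / 2 = 4.15 cm
RCF = 1.118 × 10⁻⁵ × r × N²
RCF = 1.118 × 10⁻⁵ × 4.15 × (36400)² = 1.118 × 10⁻⁵ × 4.15 × 1,324,960,000 ≈ 61,474.2 × g

RCF ≈ 61500 x g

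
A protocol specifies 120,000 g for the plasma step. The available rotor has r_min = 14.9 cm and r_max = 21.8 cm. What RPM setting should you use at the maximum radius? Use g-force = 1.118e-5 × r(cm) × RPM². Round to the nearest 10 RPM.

Use r_max = 21.8 cm.
120,000 = 1.118 × 10⁻⁵ × 21.8 × N²
N² = 120,000 / (24.3724 × 10⁻⁵) = 492,360,211
N ≈ √492,360,211 ≈ 22,189.2

N ≈ 22190 RPM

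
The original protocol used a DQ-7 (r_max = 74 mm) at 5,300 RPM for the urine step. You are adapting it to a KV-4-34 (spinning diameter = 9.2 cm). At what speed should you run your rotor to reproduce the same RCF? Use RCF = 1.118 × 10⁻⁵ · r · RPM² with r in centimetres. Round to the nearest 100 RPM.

Original rotor: r = 74 mm = 7.4 cm
RCF = 1.118 × 10⁻⁵ × r × N²
RCF_original = 1.118 × 10⁻⁵ × 7.4 × (5300)² = 1.118 × 10⁻⁵ × 7.4 × 28,090,000 ≈ 2,323.9 × g
Your rotor: r = 9.2 / 2 = 4.6 cm
2,323.9 = 1.118 × 10⁻⁵ × 4.6 × N²
N² = 2,323.9 / (5.1428 × 10⁻⁵) = 45,187,447
N ≈ √45,187,447 ≈ 6,722.2

6700 RPM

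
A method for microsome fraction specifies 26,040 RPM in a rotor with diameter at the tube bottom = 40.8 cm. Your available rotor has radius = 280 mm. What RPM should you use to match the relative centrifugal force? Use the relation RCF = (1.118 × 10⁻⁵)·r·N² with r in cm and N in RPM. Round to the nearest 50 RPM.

≈ 22250 RPM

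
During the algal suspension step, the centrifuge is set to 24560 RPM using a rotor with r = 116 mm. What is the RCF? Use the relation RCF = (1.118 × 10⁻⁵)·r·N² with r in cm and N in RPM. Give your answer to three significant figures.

≈ 78200 × g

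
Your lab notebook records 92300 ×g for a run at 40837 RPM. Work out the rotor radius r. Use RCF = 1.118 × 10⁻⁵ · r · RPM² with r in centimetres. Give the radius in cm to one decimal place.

≈ 5.0 cm

RCF = 1.118 × 10⁻⁵ × r × N²
92300 = 1.118 × 10⁻⁵ × r × (40837)²
r = 92300 / (1.118 × 10⁻⁵ × 1,667,660,569) = 92300 / 18644.45 ≈ 4.951 cm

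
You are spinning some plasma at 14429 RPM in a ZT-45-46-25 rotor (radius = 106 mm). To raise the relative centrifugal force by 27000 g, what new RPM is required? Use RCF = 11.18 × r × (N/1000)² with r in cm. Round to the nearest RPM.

r = 106 mm = 10.6 cm
Current RCF = 11.18 × 10.6 × (14.429)² = 11.18 × 10.6 × 208.196041 ≈ 24,672.9 × g
Target RCF = 24,672.9 + 27,000 = 51,672.9 × g
(N/1000)² = 51,672.9 / 118.508 = 436.0288
N = 1000 × √436.0288 ≈ 20,881.3

≈ 20881 RPM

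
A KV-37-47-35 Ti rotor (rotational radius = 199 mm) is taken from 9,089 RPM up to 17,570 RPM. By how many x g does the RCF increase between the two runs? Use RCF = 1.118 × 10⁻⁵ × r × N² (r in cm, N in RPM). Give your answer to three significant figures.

r = 199 mm = 19.9 cm
RCF₁ = 1.118 × 10⁻⁵ × 19.9 × (9089)² = 1.118 × 10⁻⁵ × 19.9 × 82,609,921 ≈ 18,379.2 × g
RCF₂ = 1.118 × 10⁻⁵ × 19.9 × (17570)² = 1.118 × 10⁻⁵ × 19.9 × 308,704,900 ≈ 68,681.3 × g
Increase = 68,681.3 − 18,379.2 = 50,302.1

50300 x g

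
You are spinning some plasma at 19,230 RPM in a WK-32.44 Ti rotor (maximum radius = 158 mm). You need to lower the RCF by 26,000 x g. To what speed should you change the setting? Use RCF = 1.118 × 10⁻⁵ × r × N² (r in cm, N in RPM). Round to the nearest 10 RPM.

14920 RPM

r = 158 mm = 15.8 cm
Current RCF = 1.118 × 10⁻⁵ × 15.8 × (19230)² = 1.118 × 10⁻⁵ × 15.8 × 369,792,900 ≈ 65,321.7 × g
Target RCF = 65,321.7 − 26,000 = 39,321.7 × g
N² = 39,321.7 / (17.6644 × 10⁻⁵) = 222,604,221
N ≈ √222,604,221 ≈ 14,919.9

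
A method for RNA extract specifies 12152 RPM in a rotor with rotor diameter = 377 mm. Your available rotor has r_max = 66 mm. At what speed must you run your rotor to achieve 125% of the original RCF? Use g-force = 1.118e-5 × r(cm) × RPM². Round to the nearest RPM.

≈ 22961 RPM

Original rotor: r = 377 mm / 2 = 188.5 mm = 18.85 cm
RCF = 1.118 × 10⁻⁵ × r × N²
RCF_original = 1.118 × 10⁻⁵ × 18.85 × (12152)² = 1.118 × 10⁻⁵ × 18.85 × 147,671,104 ≈ 31,120.7 × g
Target RCF = 1.25 × 31,120.7 ≈ 38,900.9 × g
Your rotor: r = 66 mm = 6.6 cm
38,900.9 = 1.118 × 10⁻⁵ × 6.6 × N²
N² = 38,900.9 / (7.3788 × 10⁻⁵) = 527,198,189
N ≈ √527,198,189 ≈ 22,960.8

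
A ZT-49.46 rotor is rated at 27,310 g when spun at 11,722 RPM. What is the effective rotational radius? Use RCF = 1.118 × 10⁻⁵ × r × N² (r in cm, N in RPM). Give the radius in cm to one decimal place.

27310 = 1.118 × 10⁻⁵ × r × (11722)²
r = 27310 / (1.118 × 10⁻⁵ × 137,405,284) = 27310 / 1536.191 ≈ 17.778 cm

r ≈ 17.8 cm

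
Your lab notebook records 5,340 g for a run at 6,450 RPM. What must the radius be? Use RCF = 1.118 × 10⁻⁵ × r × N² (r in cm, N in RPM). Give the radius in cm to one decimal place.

RCF = 1.118 × 10⁻⁵ × r × N²
5340 = 1.118 × 10⁻⁵ × r × (6450)²
r = 5340 / (1.118 × 10⁻⁵ × 41,602,500) = 5340 / 465.1159 ≈ 11.481 cm

11.5 cm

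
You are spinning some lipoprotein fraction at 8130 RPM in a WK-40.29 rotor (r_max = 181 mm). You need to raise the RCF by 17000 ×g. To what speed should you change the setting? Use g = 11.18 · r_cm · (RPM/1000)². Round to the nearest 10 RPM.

12250 RPM

r = 181 mm = 18.1 cm
Current RCF = 11.18 × 18.1 × (8.13)² = 11.18 × 18.1 × 66.0969 ≈ 13,375.2 × g
Target RCF = 13,375.2 + 17,000 = 30,375.2 × g
(N/1000)² = 30,375.2 / 202.358 = 150.1062
N = 1000 × √150.1062 ≈ 12,251.8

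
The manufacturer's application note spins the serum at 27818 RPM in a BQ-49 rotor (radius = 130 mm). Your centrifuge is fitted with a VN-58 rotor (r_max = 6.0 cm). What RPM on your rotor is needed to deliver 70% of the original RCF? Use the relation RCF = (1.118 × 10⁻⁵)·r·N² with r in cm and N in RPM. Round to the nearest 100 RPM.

34300 RPM

Original rotor: r = 130 mm = 13.0 cm
RCF_original = 1.118 × 10⁻⁵ × 13 × (27818)² = 1.118 × 10⁻⁵ × 13 × 773,841,124 ≈ 112,470.1 × g
Target RCF = 0.7 × 112,470.1 ≈ 78,729.1 × g
78,729.1 = 1.118 × 10⁻⁵ × 6 × N²
N² = 78,729.1 / (6.708 × 10⁻⁵) = 1,173,659,809
N ≈ √1,173,659,809 ≈ 34,258.7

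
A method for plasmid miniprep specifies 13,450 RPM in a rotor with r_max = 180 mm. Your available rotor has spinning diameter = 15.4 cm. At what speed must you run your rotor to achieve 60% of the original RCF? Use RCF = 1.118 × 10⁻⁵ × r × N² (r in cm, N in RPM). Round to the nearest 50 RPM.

≈ 15950 RPM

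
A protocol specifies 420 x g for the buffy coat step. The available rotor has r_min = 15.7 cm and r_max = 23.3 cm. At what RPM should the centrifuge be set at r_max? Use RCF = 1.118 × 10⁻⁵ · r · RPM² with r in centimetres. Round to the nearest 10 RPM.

N ≈ 1270 RPM

Use r_max = 23.3 cm.
420 = 1.118 × 10⁻⁵ × 23.3 × N²
N² = 420 / (26.0494 × 10⁻⁵) = 1,612,321
N ≈ √1,612,321 ≈ 1,269.8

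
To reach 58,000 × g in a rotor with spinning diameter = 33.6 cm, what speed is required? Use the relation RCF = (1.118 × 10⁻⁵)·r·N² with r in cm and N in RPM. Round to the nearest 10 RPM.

r = 33.6 / 2 = 16.8 cm
58,000 = 1.118 × 10⁻⁵ × 16.8 × N²
N² = 58,000 / (18.7824 × 10⁻⁵) = 308,799,727
N ≈ √308,799,727 ≈ 17,572.7

17570 RPM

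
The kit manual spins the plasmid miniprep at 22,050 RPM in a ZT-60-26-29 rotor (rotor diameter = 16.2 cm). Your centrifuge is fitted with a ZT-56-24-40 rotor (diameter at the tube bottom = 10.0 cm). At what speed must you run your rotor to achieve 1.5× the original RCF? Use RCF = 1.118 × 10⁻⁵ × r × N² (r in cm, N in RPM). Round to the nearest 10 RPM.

≈ 34370 RPM

Original rotor: r = 16.2 / 2 = 8.1 cm
RCF_original = 1.118 × 10⁻⁵ × 8.1 × (22050)² = 1.118 × 10⁻⁵ × 8.1 × 486,202,500 ≈ 44,029.5 × g
Target RCF = 1.5 × 44,029.5 ≈ 66,044.2 × g
Your rotor: r = 10.0 / 2 = 5 cm
66,044.2 = 1.118 × 10⁻⁵ × 5 × N²
N² = 66,044.2 / (5.59 × 10⁻⁵) = 1,181,470,483
N ≈ √1,181,470,483 ≈ 34,372.5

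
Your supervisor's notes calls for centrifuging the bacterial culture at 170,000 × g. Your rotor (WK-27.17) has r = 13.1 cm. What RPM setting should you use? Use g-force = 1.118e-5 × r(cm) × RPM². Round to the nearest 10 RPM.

34070 RPM

170,000 = 1.118 × 10⁻⁵ × 13.1 × N²
N² = 170,000 / (14.6458 × 10⁻⁵) = 1,160,742,329
N ≈ √1,160,742,329 ≈ 34,069.7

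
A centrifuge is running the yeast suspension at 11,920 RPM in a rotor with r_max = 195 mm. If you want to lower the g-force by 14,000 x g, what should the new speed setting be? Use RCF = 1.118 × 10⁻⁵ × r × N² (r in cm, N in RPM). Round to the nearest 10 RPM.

N₂ ≈ 8820 RPM

r = 195 mm = 19.5 cm
Current RCF = 1.118 × 10⁻⁵ × 19.5 × (11920)² = 1.118 × 10⁻⁵ × 19.5 × 142,086,400 ≈ 30,976.3 × g
Target RCF = 30,976.3 − 14,000 = 16,976.3 × g
N² = 16,976.3 / (21.801 × 10⁻⁵) = 77,869,364
N ≈ √77,869,364 ≈ 8,824.4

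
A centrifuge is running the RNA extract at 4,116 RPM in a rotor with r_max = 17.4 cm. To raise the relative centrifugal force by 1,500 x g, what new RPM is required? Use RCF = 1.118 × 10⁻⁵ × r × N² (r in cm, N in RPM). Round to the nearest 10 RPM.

Current RCF = 1.118 × 10⁻⁵ × 17.4 × (4116)² = 1.118 × 10⁻⁵ × 17.4 × 16,941,456 ≈ 3,295.7 × g
Target RCF = 3,295.7 + 1,500 = 4,795.7 × g
N² = 4,795.7 / (19.4532 × 10⁻⁵) = 24,652,499
N ≈ √24,652,499 ≈ 4,965.1

N₂ ≈ 4970 RPM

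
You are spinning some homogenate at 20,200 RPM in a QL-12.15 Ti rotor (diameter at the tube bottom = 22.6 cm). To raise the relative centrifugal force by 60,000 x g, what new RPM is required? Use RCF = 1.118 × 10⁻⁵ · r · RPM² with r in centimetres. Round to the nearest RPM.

r = 22.6 / 2 = 11.3 cm
Current RCF = 1.118 × 10⁻⁵ × 11.3 × (20200)² = 1.118 × 10⁻⁵ × 11.3 × 408,040,000 ≈ 51,549.3 × g
Target RCF = 51,549.3 + 60,000 = 111,549.3 × g
N² = 111,549.3 / (12.6334 × 10⁻⁵) = 882,971,330
N ≈ √882,971,330 ≈ 29,714.8

≈ 29715 RPM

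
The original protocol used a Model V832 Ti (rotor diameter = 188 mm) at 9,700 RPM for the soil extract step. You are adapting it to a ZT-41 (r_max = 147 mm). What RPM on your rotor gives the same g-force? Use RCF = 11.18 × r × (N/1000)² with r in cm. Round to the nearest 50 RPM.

Original rotor: r = 188 mm / 2 = 94 mm = 9.4 cm
RCF = 11.18 × r × (N/1000)²
RCF_original = 11.18 × 9.4 × (9.7)² = 11.18 × 9.4 × 94.09 ≈ 9,888.1 × g
Your rotor: r = 147 mm = 14.7 cm
9,888.1 = 11.18 × 14.7 × (N/1000)²
(N/1000)² = 9,888.1 / 164.346 = 60.16636
N = 1000 × √60.16636 ≈ 7,756.7

7750 RPM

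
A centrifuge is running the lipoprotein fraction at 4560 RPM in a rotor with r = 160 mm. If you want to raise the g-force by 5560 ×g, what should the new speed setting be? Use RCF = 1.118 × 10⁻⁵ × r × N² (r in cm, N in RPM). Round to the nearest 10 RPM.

N₂ ≈ 7200 RPM

r = 160 mm = 16.0 cm
Current RCF = 1.118 × 10⁻⁵ × 16 × (4560)² = 1.118 × 10⁻⁵ × 16 × 20,793,600 ≈ 3,719.6 × g
Target RCF = 3,719.6 + 5,560 = 9,279.6 × g
N² = 9,279.6 / (17.888 × 10⁻⁵) = 51,876,118
N ≈ √51,876,118 ≈ 7,202.5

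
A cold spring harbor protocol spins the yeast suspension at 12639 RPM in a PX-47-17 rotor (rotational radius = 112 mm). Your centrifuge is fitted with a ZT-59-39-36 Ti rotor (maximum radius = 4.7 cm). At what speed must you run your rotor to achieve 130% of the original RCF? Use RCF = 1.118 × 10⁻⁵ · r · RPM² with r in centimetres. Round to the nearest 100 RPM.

≈ 22200 RPM

Original rotor: r = 112 mm = 11.2 cm
RCF = 1.118 × 10⁻⁵ × r × N²
RCF_original = 1.118 × 10⁻⁵ × 11.2 × (12639)² = 1.118 × 10⁻⁵ × 11.2 × 159,744,321 ≈ 20,002.5 × g
Target RCF = 1.3 × 20,002.5 ≈ 26,003.2 × g
26,003.2 = 1.118 × 10⁻⁵ × 4.7 × N²
N² = 26,003.2 / (5.2546 × 10⁻⁵) = 494,865,451
N ≈ √494,865,451 ≈ 22,245.6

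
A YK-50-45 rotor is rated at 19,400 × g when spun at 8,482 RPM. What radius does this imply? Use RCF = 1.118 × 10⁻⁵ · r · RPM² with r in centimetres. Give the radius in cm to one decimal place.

19400 = 1.118 × 10⁻⁵ × r × (8482)²
r = 19400 / (1.118 × 10⁻⁵ × 71,944,324) = 19400 / 804.3375 ≈ 24.119 cm

≈ 24.1 cm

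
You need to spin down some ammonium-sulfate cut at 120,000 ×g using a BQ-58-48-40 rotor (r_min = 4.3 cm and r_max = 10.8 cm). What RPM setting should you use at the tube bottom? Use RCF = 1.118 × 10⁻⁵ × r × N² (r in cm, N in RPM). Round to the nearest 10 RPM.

≈ 31530 RPM

Use r_max = 10.8 cm.
120,000 = 1.118 × 10⁻⁵ × 10.8 × N²
N² = 120,000 / (12.0744 × 10⁻⁵) = 993,838,203
N ≈ √993,838,203 ≈ 31,525.2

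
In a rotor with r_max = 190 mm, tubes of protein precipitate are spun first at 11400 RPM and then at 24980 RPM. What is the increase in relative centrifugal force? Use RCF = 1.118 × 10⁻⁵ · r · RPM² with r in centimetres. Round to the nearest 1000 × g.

105000 ×g

r = 190 mm = 19.0 cm
RCF₁ = 1.118 × 10⁻⁵ × 19 × (11400)² = 1.118 × 10⁻⁵ × 19 × 129,960,000 ≈ 27,606.1 × g
RCF₂ = 1.118 × 10⁻⁵ × 19 × (24980)² = 1.118 × 10⁻⁵ × 19 × 624,000,400 ≈ 132,550.2 × g
Increase = 132,550.2 − 27,606.1 = 104,944.1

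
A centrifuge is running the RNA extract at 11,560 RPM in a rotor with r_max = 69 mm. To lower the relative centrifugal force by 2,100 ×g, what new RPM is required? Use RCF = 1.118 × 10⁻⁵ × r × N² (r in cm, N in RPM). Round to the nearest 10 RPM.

≈ 10320 RPM

r = 69 mm = 6.9 cm
Current RCF = 1.118 × 10⁻⁵ × 6.9 × (11560)² = 1.118 × 10⁻⁵ × 6.9 × 133,633,600 ≈ 10,308.8 × g
Target RCF = 10,308.8 − 2,100 = 8,208.8 × g
N² = 8,208.8 / (7.7142 × 10⁻⁵) = 106,411,553
N ≈ √106,411,553 ≈ 10,315.6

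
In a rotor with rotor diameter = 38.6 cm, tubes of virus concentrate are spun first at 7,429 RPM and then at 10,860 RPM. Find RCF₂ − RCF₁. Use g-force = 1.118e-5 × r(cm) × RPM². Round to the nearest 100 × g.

r = 38.6 / 2 = 19.3 cm
RCF₁ = 1.118 × 10⁻⁵ × 19.3 × (7429)² = 1.118 × 10⁻⁵ × 19.3 × 55,190,041 ≈ 11,908.6 × g
RCF₂ = 1.118 × 10⁻⁵ × 19.3 × (10860)² = 1.118 × 10⁻⁵ × 19.3 × 117,939,600 ≈ 25,448.3 × g
Increase = 25,448.3 − 11,908.6 = 13,539.7

≈ 13500 × g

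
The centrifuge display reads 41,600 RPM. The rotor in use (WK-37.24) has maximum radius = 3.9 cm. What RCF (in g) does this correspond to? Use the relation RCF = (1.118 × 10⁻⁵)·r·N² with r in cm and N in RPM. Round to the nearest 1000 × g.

75000 g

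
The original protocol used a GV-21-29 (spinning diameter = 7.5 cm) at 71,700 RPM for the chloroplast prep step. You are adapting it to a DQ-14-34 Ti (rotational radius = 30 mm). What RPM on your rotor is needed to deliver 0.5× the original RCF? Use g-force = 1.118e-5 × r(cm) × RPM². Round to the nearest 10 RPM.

Original rotor: r = 7.5 / 2 = 3.75 cm
RCF_original = 1.118 × 10⁻⁵ × 3.75 × (71700)² = 1.118 × 10⁻⁵ × 3.75 × 5,140,890,000 ≈ 215,531.8 × g
Target RCF = 0.5 × 215,531.8 ≈ 107,765.9 × g
Your rotor: r = 30 mm = 3.0 cm
107,765.9 = 1.118 × 10⁻⁵ × 3 × N²
N² = 107,765.9 / (3.354 × 10⁻⁵) = 3,213,056,052
N ≈ √3,213,056,052 ≈ 56,683.8

56680 RPM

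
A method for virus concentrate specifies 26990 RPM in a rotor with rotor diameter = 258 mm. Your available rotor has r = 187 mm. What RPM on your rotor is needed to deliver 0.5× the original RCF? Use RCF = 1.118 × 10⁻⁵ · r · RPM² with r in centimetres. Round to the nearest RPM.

≈ 15851 RPM

Original rotor: r = 258 mm / 2 = 129 mm = 12.9 cm
RCF_original = 1.118 × 10⁻⁵ × 12.9 × (26990)² = 1.118 × 10⁻⁵ × 12.9 × 728,460,100 ≈ 105,060 × g
Target RCF = 0.5 × 105,060 ≈ 52,530 × g
Your rotor: r = 187 mm = 18.7 cm
52,530 = 1.118 × 10⁻⁵ × 18.7 × N²
N² = 52,530 / (20.9066 × 10⁻⁵) = 251,260,368
N ≈ √251,260,368 ≈ 15,851.2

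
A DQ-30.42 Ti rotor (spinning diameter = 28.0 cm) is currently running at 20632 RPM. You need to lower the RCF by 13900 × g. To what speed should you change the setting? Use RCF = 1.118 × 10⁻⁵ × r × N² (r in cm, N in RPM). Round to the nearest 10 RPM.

r = 28.0 / 2 = 14 cm
Current RCF = 1.118 × 10⁻⁵ × 14 × (20632)² = 1.118 × 10⁻⁵ × 14 × 425,679,424 ≈ 66,627.3 × g
Target RCF = 66,627.3 − 13,900 = 52,727.3 × g
N² = 52,727.3 / (15.652 × 10⁻⁵) = 336,872,604
N ≈ √336,872,604 ≈ 18,354.1

18350 RPM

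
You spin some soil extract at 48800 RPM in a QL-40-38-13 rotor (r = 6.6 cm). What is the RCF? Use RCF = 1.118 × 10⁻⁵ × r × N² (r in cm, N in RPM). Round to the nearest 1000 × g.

RCF = 1.118 × 10⁻⁵ × 6.6 × (48800)² = 1.118 × 10⁻⁵ × 6.6 × 2,381,440,000 ≈ 175,721.7 × g

176000 × g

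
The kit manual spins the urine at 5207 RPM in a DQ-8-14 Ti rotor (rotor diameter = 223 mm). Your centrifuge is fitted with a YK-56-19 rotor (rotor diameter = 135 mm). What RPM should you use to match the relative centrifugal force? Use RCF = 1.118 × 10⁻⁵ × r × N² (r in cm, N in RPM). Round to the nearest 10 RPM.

6690 RPM

Original rotor: r = 223 mm / 2 = 111.5 mm = 11.15 cm
RCF = 1.118 × 10⁻⁵ × r × N²
RCF_original = 1.118 × 10⁻⁵ × 11.15 × (5207)² = 1.118 × 10⁻⁵ × 11.15 × 27,112,849 ≈ 3,379.8 × g
Your rotor: r = 135 mm / 2 = 67.5 mm = 6.75 cm
3,379.8 = 1.118 × 10⁻⁵ × 6.75 × N²
N² = 3,379.8 / (7.5465 × 10⁻⁵) = 44,786,325
N ≈ √44,786,325 ≈ 6,692.3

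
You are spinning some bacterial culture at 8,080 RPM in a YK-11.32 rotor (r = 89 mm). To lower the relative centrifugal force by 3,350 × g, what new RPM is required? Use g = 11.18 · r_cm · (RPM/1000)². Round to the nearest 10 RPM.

r = 89 mm = 8.9 cm
Current RCF = 11.18 × 8.9 × (8.08)² = 11.18 × 8.9 × 65.2864 ≈ 6,496.1 × g
Target RCF = 6,496.1 − 3,350 = 3,146.1 × g
(N/1000)² = 3,146.1 / 99.502 = 31.61846
N = 1000 × √31.61846 ≈ 5,623.0

≈ 5620 RPM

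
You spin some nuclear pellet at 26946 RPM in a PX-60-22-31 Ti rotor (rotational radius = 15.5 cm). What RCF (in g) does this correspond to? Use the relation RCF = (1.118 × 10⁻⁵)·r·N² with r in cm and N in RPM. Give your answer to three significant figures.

126000 g

RCF = 1.118 × 10⁻⁵ × r × N²
RCF = 1.118 × 10⁻⁵ × 15.5 × (26946)² = 1.118 × 10⁻⁵ × 15.5 × 726,086,916 ≈ 125,823.6 × g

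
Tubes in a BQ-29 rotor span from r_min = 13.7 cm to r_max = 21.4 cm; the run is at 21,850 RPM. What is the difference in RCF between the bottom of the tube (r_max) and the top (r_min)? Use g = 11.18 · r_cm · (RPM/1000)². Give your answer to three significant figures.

RCF_max = 11.18 × 21.4 × (21.85)² = 11.18 × 21.4 × 477.4225 ≈ 114,224.3 × g
RCF_min = 11.18 × 13.7 × (21.85)² = 11.18 × 13.7 × 477.4225 ≈ 73,124.9 × g
ΔRCF = 114,224.3 − 73,124.9 = 41,099.4

41100 x g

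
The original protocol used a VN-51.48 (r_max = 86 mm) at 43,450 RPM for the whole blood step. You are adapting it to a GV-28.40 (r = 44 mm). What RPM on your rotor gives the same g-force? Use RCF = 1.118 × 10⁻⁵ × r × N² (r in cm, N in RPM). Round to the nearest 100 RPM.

60700 RPM

Original rotor: r = 86 mm = 8.6 cm
RCF_original = 1.118 × 10⁻⁵ × 8.6 × (43450)² = 1.118 × 10⁻⁵ × 8.6 × 1,887,902,500 ≈ 181,518 × g
Your rotor: r = 44 mm = 4.4 cm
181,518 = 1.118 × 10⁻⁵ × 4.4 × N²
N² = 181,518 / (4.9192 × 10⁻⁵) = 3,689,990,242
N ≈ √3,689,990,242 ≈ 60,745.3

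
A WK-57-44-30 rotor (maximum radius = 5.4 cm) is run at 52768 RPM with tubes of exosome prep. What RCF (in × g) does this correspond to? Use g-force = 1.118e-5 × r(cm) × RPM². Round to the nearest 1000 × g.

RCF ≈ 168000 × g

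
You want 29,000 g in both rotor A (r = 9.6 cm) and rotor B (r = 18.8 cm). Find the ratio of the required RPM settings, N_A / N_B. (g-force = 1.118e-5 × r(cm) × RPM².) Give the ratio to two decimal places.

At fixed RCF, N ∝ 1/√r, so N_A/N_B = √(r_B/r_A) = √(18.8/9.6) = √1.958333 = 1.3994.

1.40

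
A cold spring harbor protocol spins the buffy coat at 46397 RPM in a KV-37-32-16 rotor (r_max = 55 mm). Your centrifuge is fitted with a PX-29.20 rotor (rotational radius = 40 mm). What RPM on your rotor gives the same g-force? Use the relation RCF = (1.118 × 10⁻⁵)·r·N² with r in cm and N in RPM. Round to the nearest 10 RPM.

Original rotor: r = 55 mm = 5.5 cm
RCF = 1.118 × 10⁻⁵ × r × N²
RCF_original = 1.118 × 10⁻⁵ × 5.5 × (46397)² = 1.118 × 10⁻⁵ × 5.5 × 2,152,681,609 ≈ 132,368.4 × g
Your rotor: r = 40 mm = 4.0 cm
132,368.4 = 1.118 × 10⁻⁵ × 4 × N²
N² = 132,368.4 / (4.472 × 10⁻⁵) = 2,959,937,388
N ≈ √2,959,937,388 ≈ 54,405.3

≈ 54410 RPM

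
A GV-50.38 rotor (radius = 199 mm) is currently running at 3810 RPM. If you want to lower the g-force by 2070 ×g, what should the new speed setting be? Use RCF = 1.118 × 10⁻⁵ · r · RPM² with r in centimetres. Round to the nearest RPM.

r = 199 mm = 19.9 cm
Current RCF = 1.118 × 10⁻⁵ × 19.9 × (3810)² = 1.118 × 10⁻⁵ × 19.9 × 14,516,100 ≈ 3,229.6 × g
Target RCF = 3,229.6 − 2,070 = 1,159.6 × g
N² = 1,159.6 / (22.2482 × 10⁻⁵) = 5,212,107
N ≈ √5,212,107 ≈ 2,283.0

N₂ ≈ 2283 RPM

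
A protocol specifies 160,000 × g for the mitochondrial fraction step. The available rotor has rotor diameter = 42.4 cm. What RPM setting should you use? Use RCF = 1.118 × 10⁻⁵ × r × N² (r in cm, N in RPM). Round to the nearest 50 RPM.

N ≈ 26000 RPM

r = 42.4 / 2 = 21.2 cm
RCF = 1.118 × 10⁻⁵ × r × N²
160,000 = 1.118 × 10⁻⁵ × 21.2 × N²
N² = 160,000 / (23.7016 × 10⁻⁵) = 675,059,912
N ≈ √675,059,912 ≈ 25,981.9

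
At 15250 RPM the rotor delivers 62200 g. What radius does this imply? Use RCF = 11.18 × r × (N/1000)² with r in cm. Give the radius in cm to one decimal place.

r ≈ 23.9 cm

62200 = 11.18 × r × (15.25)²
r = 62200 / (11.18 × 232.5625) = 62200 / 2600.049 ≈ 23.923 cm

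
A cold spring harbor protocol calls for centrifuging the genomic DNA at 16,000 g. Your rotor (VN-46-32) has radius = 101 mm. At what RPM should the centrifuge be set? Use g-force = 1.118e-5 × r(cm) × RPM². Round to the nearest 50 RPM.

r = 101 mm = 10.1 cm
16,000 = 1.118 × 10⁻⁵ × 10.1 × N²
N² = 16,000 / (11.2918 × 10⁻⁵) = 141,695,744
N ≈ √141,695,744 ≈ 11,903.6

≈ 11900 RPM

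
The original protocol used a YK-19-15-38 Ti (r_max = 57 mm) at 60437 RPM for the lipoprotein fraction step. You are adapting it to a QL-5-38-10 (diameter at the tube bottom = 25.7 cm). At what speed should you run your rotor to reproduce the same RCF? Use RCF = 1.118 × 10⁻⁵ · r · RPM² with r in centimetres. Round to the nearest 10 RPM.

Original rotor: r = 57 mm = 5.7 cm
RCF = 1.118 × 10⁻⁵ × r × N²
RCF_original = 1.118 × 10⁻⁵ × 5.7 × (60437)² = 1.118 × 10⁻⁵ × 5.7 × 3,652,630,969 ≈ 232,767.6 × g
Your rotor: r = 25.7 / 2 = 12.85 cm
232,767.6 = 1.118 × 10⁻⁵ × 12.85 × N²
N² = 232,767.6 / (14.3663 × 10⁻⁵) = 1,620,233,463
N ≈ √1,620,233,463 ≈ 40,252.1

40250 RPM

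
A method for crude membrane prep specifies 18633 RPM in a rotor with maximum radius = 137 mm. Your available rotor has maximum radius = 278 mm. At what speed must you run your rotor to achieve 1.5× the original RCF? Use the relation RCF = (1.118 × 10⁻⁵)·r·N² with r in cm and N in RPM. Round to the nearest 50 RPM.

≈ 16000 RPM

Original rotor: r = 137 mm = 13.7 cm
RCF = 1.118 × 10⁻⁵ × r × N²
RCF_original = 1.118 × 10⁻⁵ × 13.7 × (18633)² = 1.118 × 10⁻⁵ × 13.7 × 347,188,689 ≈ 53,177.5 × g
Target RCF = 1.5 × 53,177.5 ≈ 79,766.2 × g
Your rotor: r = 278 mm = 27.8 cm
79,766.2 = 1.118 × 10⁻⁵ × 27.8 × N²
N² = 79,766.2 / (31.0804 × 10⁻⁵) = 256,644,702
N ≈ √256,644,702 ≈ 16,020.1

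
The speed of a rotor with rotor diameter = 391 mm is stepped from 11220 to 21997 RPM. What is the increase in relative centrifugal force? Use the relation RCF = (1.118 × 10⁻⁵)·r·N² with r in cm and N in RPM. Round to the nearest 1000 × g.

r = 391 mm / 2 = 195.5 mm = 19.55 cm
RCF₁ = 1.118 × 10⁻⁵ × 19.55 × (11220)² = 1.118 × 10⁻⁵ × 19.55 × 125,888,400 ≈ 27,515.3 × g
RCF₂ = 1.118 × 10⁻⁵ × 19.55 × (21997)² = 1.118 × 10⁻⁵ × 19.55 × 483,868,009 ≈ 105,758.5 × g
Increase = 105,758.5 − 27,515.3 = 78,243.2

78000 g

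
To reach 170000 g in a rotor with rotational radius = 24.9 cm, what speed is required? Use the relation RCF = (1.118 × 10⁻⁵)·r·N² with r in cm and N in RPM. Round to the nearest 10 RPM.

RCF = 1.118 × 10⁻⁵ × r × N²
170,000 = 1.118 × 10⁻⁵ × 24.9 × N²
N² = 170,000 / (27.8382 × 10⁻⁵) = 610,671,667
N ≈ √610,671,667 ≈ 24,711.8

N ≈ 24710 RPM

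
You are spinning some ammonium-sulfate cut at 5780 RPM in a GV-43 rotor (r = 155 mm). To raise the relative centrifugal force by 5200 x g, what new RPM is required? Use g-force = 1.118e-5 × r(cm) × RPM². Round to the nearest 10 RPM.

7960 RPM

r = 155 mm = 15.5 cm
Current RCF = 1.118 × 10⁻⁵ × 15.5 × (5780)² = 1.118 × 10⁻⁵ × 15.5 × 33,408,400 ≈ 5,789.3 × g
Target RCF = 5,789.3 + 5,200 = 10,989.3 × g
N² = 10,989.3 / (17.329 × 10⁻⁵) = 63,415,662
N ≈ √63,415,662 ≈ 7,963.4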